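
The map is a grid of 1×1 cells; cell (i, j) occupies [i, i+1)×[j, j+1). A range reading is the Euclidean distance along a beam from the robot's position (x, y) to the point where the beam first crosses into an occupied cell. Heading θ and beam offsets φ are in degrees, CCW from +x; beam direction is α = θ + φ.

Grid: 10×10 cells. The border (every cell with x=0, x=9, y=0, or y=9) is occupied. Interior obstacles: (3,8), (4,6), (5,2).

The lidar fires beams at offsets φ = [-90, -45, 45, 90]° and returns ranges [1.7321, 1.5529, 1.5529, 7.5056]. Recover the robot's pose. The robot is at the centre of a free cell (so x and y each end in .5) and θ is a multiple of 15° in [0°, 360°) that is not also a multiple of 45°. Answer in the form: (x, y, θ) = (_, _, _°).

(x, y, θ) = (3.5, 2.5, 330°)

Candidates: 61 free-cell centres × 16 headings = 976 poses. Raycast each; keep the one whose scan matches to 4 dp.
  (2.5, 4.5, 60°): beam 1 = 3.0000 ≠ 1.7321 ✗
  (7.5, 3.5, 150°): beam 1 = 3.0000 ≠ 1.7321 ✗
  (3.5, 2.5, 15°): beam 1 = 1.5529 ≠ 1.7321 ✗
  …
  (3.5, 2.5, 330°): r_1=1.7321, r_2=1.5529, r_3=1.5529, r_4=7.5056 — all match ✓
No second candidate reproduces the full scan.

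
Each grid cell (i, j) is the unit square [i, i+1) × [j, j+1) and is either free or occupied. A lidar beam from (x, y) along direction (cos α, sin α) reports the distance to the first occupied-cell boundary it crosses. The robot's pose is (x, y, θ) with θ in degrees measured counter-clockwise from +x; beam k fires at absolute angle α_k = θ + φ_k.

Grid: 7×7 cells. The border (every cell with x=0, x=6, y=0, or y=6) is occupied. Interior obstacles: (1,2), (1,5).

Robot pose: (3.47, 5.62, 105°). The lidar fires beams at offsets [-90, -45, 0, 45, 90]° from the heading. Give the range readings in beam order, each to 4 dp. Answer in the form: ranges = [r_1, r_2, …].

ranges = [1.4682, 0.4388, 0.3934, 0.7600, 1.5219]

beam 1: φ=-90°, α=15°
  direction (0.9659, 0.2588); cell (3,5); t to first gridline: x 0.5487, y 1.4682 (then +1.0353 / +3.8637)
    (4,5) via x @ 0.5487
    (4,6) via y @ 1.4682  # hit
  → r_1 = 1.4682
beam 2: φ=-45°, α=60°
  direction (0.5000, 0.8660); cell (3,5); t to first gridline: x 1.0600, y 0.4388 (then +2.0000 / +1.1547)
    (3,6) via y @ 0.4388  # hit
  → r_2 = 0.4388
beam 3: φ=0°, α=105°
  direction (-0.2588, 0.9659); cell (3,5); t to first gridline: x 1.8159, y 0.3934 (then +3.8637 / +1.0353)
    (3,6) via y @ 0.3934  # hit
  → r_3 = 0.3934
beam 4: φ=45°, α=150°
  direction (-0.8660, 0.5000); cell (3,5); t to first gridline: x 0.5427, y 0.7600 (then +1.1547 / +2.0000)
    (2,5) via x @ 0.5427
    (2,6) via y @ 0.7600  # hit
  → r_4 = 0.7600
beam 5: φ=90°, α=195°
  direction (-0.9659, -0.2588); cell (3,5); t to first gridline: x 0.4866, y 2.3955 (then +1.0353 / +3.8637)
    (2,5) via x @ 0.4866
    (1,5) via x @ 1.5219  # hit
  → r_5 = 1.5219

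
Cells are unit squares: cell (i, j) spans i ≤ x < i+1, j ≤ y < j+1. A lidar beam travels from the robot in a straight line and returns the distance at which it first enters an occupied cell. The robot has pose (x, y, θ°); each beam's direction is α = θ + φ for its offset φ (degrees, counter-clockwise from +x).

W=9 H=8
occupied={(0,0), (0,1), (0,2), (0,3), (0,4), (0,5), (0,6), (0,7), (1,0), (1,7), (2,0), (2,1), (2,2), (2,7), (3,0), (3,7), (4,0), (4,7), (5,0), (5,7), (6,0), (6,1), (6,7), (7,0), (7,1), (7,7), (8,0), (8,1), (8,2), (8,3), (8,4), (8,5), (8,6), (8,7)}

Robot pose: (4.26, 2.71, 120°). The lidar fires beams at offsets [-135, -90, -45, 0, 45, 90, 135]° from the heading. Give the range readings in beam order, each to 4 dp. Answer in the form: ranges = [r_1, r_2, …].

ranges = [2.7432, 4.3186, 4.4413, 4.9537, 3.3750, 1.4549, 1.7703]

beam 1: φ=-135°, α=345°
  d=(0.9659,-0.2588)  start (4,2)  tX=0.7661 tY=2.7432  stride 1/|dx|=1.0353 1/|dy|=3.8637
    cross x-line → (5,2), t=0.7661
    cross x-line → (6,2), t=1.8014
    cross y-line → (6,1), t=2.7432 (wall)
  → r_1 = 2.7432
beam 2: φ=-90°, α=30°
  d=(0.8660,0.5000)  start (4,2)  tX=0.8545 tY=0.5800  stride 1/|dx|=1.1547 1/|dy|=2.0000
    cross y-line → (4,3), t=0.5800
    cross x-line → (5,3), t=0.8545
    cross x-line → (6,3), t=2.0092
    cross y-line → (6,4), t=2.5800
    cross x-line → (7,4), t=3.1639
    cross x-line → (8,4), t=4.3186 (wall)
  → r_2 = 4.3186
beam 3: φ=-45°, α=75°
  d=(0.2588,0.9659)  start (4,2)  tX=2.8591 tY=0.3002  stride 1/|dx|=3.8637 1/|dy|=1.0353
    cross y-line → (4,3), t=0.3002
    cross y-line → (4,4), t=1.3355
    cross y-line → (4,5), t=2.3708
    cross x-line → (5,5), t=2.8591
    cross y-line → (5,6), t=3.4061
    cross y-line → (5,7), t=4.4413 (wall)
  → r_3 = 4.4413
beam 4: φ=0°, α=120°
  d=(-0.5000,0.8660)  start (4,2)  tX=0.5200 tY=0.3349  stride 1/|dx|=2.0000 1/|dy|=1.1547
    cross y-line → (4,3), t=0.3349
    cross x-line → (3,3), t=0.5200
    cross y-line → (3,4), t=1.4896
    cross x-line → (2,4), t=2.5200
    cross y-line → (2,5), t=2.6443
    cross y-line → (2,6), t=3.7990
    cross x-line → (1,6), t=4.5200
    cross y-line → (1,7), t=4.9537 (wall)
  → r_4 = 4.9537
beam 5: φ=45°, α=165°
  d=(-0.9659,0.2588)  start (4,2)  tX=0.2692 tY=1.1205  stride 1/|dx|=1.0353 1/|dy|=3.8637
    cross x-line → (3,2), t=0.2692
    cross y-line → (3,3), t=1.1205
    cross x-line → (2,3), t=1.3044
    cross x-line → (1,3), t=2.3397
    cross x-line → (0,3), t=3.3750 (wall)
  → r_5 = 3.3750
beam 6: φ=90°, α=210°
  d=(-0.8660,-0.5000)  start (4,2)  tX=0.3002 tY=1.4200  stride 1/|dx|=1.1547 1/|dy|=2.0000
    cross x-line → (3,2), t=0.3002
    cross y-line → (3,1), t=1.4200
    cross x-line → (2,1), t=1.4549 (wall)
  → r_6 = 1.4549
beam 7: φ=135°, α=255°
  d=(-0.2588,-0.9659)  start (4,2)  tX=1.0046 tY=0.7350  stride 1/|dx|=3.8637 1/|dy|=1.0353
    cross y-line → (4,1), t=0.7350
    cross x-line → (3,1), t=1.0046
    cross y-line → (3,0), t=1.7703 (wall)
  → r_7 = 1.7703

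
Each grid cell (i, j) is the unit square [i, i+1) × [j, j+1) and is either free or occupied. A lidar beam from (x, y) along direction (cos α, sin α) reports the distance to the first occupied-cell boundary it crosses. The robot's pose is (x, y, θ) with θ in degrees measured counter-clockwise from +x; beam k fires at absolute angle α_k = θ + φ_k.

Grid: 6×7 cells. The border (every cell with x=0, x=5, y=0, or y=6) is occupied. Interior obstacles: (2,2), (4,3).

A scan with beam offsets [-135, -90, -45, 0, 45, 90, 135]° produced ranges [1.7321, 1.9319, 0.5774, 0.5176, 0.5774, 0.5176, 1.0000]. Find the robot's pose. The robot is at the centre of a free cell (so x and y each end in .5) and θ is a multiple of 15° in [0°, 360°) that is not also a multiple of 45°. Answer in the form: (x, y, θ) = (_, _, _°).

Enumerate (i+0.5, j+0.5, θ) over the 18 free cells and 16 admissible headings. For each, cast all 7 beams and compare to the given ranges.
  (4.5, 1.5, 330°): beam 1 = 1.9319 ≠ 1.7321 ✗
  (2.5, 4.5, 330°): beam 1 = 1.5529 ≠ 1.7321 ✗
  (1.5, 4.5, 15°): beam 1 = 1.0000 ≠ 1.7321 ✗
  (1.5, 3.5, 120°): beam 1 = 3.6235 ≠ 1.7321 ✗
  …
  (4.5, 1.5, 285°): r_1=1.7321, r_2=1.9319, r_3=0.5774, r_4=0.5176, r_5=0.5774, r_6=0.5176, r_7=1.0000 — all match ✓
Only this pose fits every beam.

(x, y, θ) = (4.5, 1.5, 285°)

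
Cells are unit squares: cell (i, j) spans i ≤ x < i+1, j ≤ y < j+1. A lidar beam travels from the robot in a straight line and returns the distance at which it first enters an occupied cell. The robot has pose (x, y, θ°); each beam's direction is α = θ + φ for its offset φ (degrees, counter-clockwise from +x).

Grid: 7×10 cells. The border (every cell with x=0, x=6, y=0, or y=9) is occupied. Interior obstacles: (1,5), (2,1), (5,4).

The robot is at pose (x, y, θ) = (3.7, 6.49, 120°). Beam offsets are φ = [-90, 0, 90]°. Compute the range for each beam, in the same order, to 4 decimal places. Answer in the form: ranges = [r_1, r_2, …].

beam 1: φ=-90°, α=30°
  direction (0.8660, 0.5000); cell (3,6); t to first gridline: x 0.3464, y 1.0200 (then +1.1547 / +2.0000)
    (4,6) via x @ 0.3464
    (4,7) via y @ 1.0200
    (5,7) via x @ 1.5011
    (6,7) via x @ 2.6558  # hit
  → r_1 = 2.6558
beam 2: φ=0°, α=120°
  direction (-0.5000, 0.8660); cell (3,6); t to first gridline: x 1.4000, y 0.5889 (then +2.0000 / +1.1547)
    (3,7) via y @ 0.5889
    (2,7) via x @ 1.4000
    (2,8) via y @ 1.7436
    (2,9) via y @ 2.8983  # hit
  → r_2 = 2.8983
beam 3: φ=90°, α=210°
  direction (-0.8660, -0.5000); cell (3,6); t to first gridline: x 0.8083, y 0.9800 (then +1.1547 / +2.0000)
    (2,6) via x @ 0.8083
    (2,5) via y @ 0.9800
    (1,5) via x @ 1.9630  # hit
  → r_3 = 1.9630

ranges = [2.6558, 2.8983, 1.9630]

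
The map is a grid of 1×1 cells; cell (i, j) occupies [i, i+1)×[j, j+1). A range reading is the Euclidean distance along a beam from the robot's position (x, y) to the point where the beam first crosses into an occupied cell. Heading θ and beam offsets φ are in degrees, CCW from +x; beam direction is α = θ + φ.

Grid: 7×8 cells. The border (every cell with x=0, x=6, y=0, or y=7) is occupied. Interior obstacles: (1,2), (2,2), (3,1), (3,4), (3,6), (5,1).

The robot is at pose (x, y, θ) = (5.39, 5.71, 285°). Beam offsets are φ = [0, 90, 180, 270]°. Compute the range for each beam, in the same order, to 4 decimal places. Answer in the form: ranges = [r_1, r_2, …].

ranges = [2.3569, 0.6315, 1.3355, 4.5449]

beam 1: φ=0°, α=285°
  direction (0.2588, -0.9659); cell (5,5); t to first gridline: x 2.3569, y 0.7350 (then +3.8637 / +1.0353)
    (5,4) via y @ 0.7350
    (5,3) via y @ 1.7703
    (6,3) via x @ 2.3569  # hit
  → r_1 = 2.3569
beam 2: φ=90°, α=15°
  direction (0.9659, 0.2588); cell (5,5); t to first gridline: x 0.6315, y 1.1205 (then +1.0353 / +3.8637)
    (6,5) via x @ 0.6315  # hit
  → r_2 = 0.6315
beam 3: φ=180°, α=105°
  direction (-0.2588, 0.9659); cell (5,5); t to first gridline: x 1.5068, y 0.3002 (then +3.8637 / +1.0353)
    (5,6) via y @ 0.3002
    (5,7) via y @ 1.3355  # hit
  → r_3 = 1.3355
beam 4: φ=270°, α=195°
  direction (-0.9659, -0.2588); cell (5,5); t to first gridline: x 0.4038, y 2.7432 (then +1.0353 / +3.8637)
    (4,5) via x @ 0.4038
    (3,5) via x @ 1.4390
    (2,5) via x @ 2.4743
    (2,4) via y @ 2.7432
    (1,4) via x @ 3.5096
    (0,4) via x @ 4.5449  # hit
  → r_4 = 4.5449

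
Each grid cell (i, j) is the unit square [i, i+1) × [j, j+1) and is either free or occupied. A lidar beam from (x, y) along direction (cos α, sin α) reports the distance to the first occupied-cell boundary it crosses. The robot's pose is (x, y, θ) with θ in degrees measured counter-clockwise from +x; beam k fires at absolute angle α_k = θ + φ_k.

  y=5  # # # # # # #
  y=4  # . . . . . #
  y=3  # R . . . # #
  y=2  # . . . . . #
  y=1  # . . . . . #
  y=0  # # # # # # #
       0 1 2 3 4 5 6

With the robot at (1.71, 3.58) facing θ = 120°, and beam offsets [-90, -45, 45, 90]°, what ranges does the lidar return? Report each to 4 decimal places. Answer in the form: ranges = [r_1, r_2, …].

ranges = [2.8400, 1.4701, 0.7350, 0.8198]

beam 1: φ=-90°, α=30°
  direction (0.8660, 0.5000); cell (1,3); t to first gridline: x 0.3349, y 0.8400 (then +1.1547 / +2.0000)
    (2,3) via x @ 0.3349
    (2,4) via y @ 0.8400
    (3,4) via x @ 1.4896
    (4,4) via x @ 2.6443
    (4,5) via y @ 2.8400  # hit
  → r_1 = 2.8400
beam 2: φ=-45°, α=75°
  direction (0.2588, 0.9659); cell (1,3); t to first gridline: x 1.1205, y 0.4348 (then +3.8637 / +1.0353)
    (1,4) via y @ 0.4348
    (2,4) via x @ 1.1205
    (2,5) via y @ 1.4701  # hit
  → r_2 = 1.4701
beam 3: φ=45°, α=165°
  direction (-0.9659, 0.2588); cell (1,3); t to first gridline: x 0.7350, y 1.6228 (then +1.0353 / +3.8637)
    (0,3) via x @ 0.7350  # hit
  → r_3 = 0.7350
beam 4: φ=90°, α=210°
  direction (-0.8660, -0.5000); cell (1,3); t to first gridline: x 0.8198, y 1.1600 (then +1.1547 / +2.0000)
    (0,3) via x @ 0.8198  # hit
  → r_4 = 0.8198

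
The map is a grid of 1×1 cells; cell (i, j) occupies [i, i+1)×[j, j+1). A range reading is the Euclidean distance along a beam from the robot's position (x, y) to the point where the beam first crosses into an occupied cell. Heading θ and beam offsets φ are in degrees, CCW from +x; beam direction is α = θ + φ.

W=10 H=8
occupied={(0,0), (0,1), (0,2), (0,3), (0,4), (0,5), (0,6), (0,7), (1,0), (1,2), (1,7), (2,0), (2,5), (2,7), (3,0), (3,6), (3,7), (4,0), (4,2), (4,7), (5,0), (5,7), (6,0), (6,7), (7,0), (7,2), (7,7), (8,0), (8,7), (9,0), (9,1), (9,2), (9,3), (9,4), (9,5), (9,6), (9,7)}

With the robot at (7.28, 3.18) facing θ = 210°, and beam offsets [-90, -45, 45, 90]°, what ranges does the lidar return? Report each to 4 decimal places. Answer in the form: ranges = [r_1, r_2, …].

ranges = [4.4110, 6.5015, 0.1863, 0.2078]

beam 1: φ=-90°, α=120°
  direction (-0.5000, 0.8660); cell (7,3); t to first gridline: x 0.5600, y 0.9469 (then +2.0000 / +1.1547)
    (6,3) via x @ 0.5600
    (6,4) via y @ 0.9469
    (6,5) via y @ 2.1016
    (5,5) via x @ 2.5600
    (5,6) via y @ 3.2563
    (5,7) via y @ 4.4110  # hit
  → r_1 = 4.4110
beam 2: φ=-45°, α=165°
  direction (-0.9659, 0.2588); cell (7,3); t to first gridline: x 0.2899, y 3.1682 (then +1.0353 / +3.8637)
    (6,3) via x @ 0.2899
    (5,3) via x @ 1.3252
    (4,3) via x @ 2.3604
    (4,4) via y @ 3.1682
    (3,4) via x @ 3.3957
    (2,4) via x @ 4.4310
    (1,4) via x @ 5.4663
    (0,4) via x @ 6.5015  # hit
  → r_2 = 6.5015
beam 3: φ=45°, α=255°
  direction (-0.2588, -0.9659); cell (7,3); t to first gridline: x 1.0818, y 0.1863 (then +3.8637 / +1.0353)
    (7,2) via y @ 0.1863  # hit
  → r_3 = 0.1863
beam 4: φ=90°, α=300°
  direction (0.5000, -0.8660); cell (7,3); t to first gridline: x 1.4400, y 0.2078 (then +2.0000 / +1.1547)
    (7,2) via y @ 0.2078  # hit
  → r_4 = 0.2078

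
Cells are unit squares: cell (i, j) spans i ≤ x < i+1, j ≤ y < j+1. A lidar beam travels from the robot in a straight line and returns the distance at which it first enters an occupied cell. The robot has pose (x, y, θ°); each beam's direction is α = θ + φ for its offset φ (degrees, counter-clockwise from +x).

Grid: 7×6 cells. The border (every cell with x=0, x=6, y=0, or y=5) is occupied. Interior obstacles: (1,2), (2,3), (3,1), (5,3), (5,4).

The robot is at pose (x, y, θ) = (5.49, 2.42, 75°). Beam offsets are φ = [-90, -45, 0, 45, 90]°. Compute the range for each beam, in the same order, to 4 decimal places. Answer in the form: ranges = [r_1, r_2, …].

beam 1: φ=-90°, α=345°
  d=(0.9659,-0.2588)  start (5,2)  tX=0.5280 tY=1.6228  stride 1/|dx|=1.0353 1/|dy|=3.8637
    cross x-line → (6,2), t=0.5280 (wall)
  → r_1 = 0.5280
beam 2: φ=-45°, α=30°
  d=(0.8660,0.5000)  start (5,2)  tX=0.5889 tY=1.1600  stride 1/|dx|=1.1547 1/|dy|=2.0000
    cross x-line → (6,2), t=0.5889 (wall)
  → r_2 = 0.5889
beam 3: φ=0°, α=75°
  d=(0.2588,0.9659)  start (5,2)  tX=1.9705 tY=0.6005  stride 1/|dx|=3.8637 1/|dy|=1.0353
    cross y-line → (5,3), t=0.6005 (wall)
  → r_3 = 0.6005
beam 4: φ=45°, α=120°
  d=(-0.5000,0.8660)  start (5,2)  tX=0.9800 tY=0.6697  stride 1/|dx|=2.0000 1/|dy|=1.1547
    cross y-line → (5,3), t=0.6697 (wall)
  → r_4 = 0.6697
beam 5: φ=90°, α=165°
  d=(-0.9659,0.2588)  start (5,2)  tX=0.5073 tY=2.2409  stride 1/|dx|=1.0353 1/|dy|=3.8637
    cross x-line → (4,2), t=0.5073
    cross x-line → (3,2), t=1.5426
    cross y-line → (3,3), t=2.2409
    cross x-line → (2,3), t=2.5778 (wall)
  → r_5 = 2.5778

ranges = [0.5280, 0.5889, 0.6005, 0.6697, 2.5778]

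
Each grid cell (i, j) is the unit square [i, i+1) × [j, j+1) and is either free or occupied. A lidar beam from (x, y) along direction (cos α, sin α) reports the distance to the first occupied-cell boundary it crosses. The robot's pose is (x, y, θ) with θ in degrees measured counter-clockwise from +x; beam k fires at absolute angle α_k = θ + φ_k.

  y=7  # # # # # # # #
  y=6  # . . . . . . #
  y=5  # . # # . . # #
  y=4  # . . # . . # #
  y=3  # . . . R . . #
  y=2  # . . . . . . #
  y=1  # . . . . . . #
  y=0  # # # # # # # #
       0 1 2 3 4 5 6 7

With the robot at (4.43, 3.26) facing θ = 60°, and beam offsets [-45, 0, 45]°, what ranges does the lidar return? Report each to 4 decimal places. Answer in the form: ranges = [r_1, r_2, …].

beam 1: φ=-45°, α=15°
  d=(0.9659,0.2588)  start (4,3)  tX=0.5901 tY=2.8591  stride 1/|dx|=1.0353 1/|dy|=3.8637
    cross x-line → (5,3), t=0.5901
    cross x-line → (6,3), t=1.6254
    cross x-line → (7,3), t=2.6607 (wall)
  → r_1 = 2.6607
beam 2: φ=0°, α=60°
  d=(0.5000,0.8660)  start (4,3)  tX=1.1400 tY=0.8545  stride 1/|dx|=2.0000 1/|dy|=1.1547
    cross y-line → (4,4), t=0.8545
    cross x-line → (5,4), t=1.1400
    cross y-line → (5,5), t=2.0092
    cross x-line → (6,5), t=3.1400 (wall)
  → r_2 = 3.1400
beam 3: φ=45°, α=105°
  d=(-0.2588,0.9659)  start (4,3)  tX=1.6614 tY=0.7661  stride 1/|dx|=3.8637 1/|dy|=1.0353
    cross y-line → (4,4), t=0.7661
    cross x-line → (3,4), t=1.6614 (wall)
  → r_3 = 1.6614

ranges = [2.6607, 3.1400, 1.6614]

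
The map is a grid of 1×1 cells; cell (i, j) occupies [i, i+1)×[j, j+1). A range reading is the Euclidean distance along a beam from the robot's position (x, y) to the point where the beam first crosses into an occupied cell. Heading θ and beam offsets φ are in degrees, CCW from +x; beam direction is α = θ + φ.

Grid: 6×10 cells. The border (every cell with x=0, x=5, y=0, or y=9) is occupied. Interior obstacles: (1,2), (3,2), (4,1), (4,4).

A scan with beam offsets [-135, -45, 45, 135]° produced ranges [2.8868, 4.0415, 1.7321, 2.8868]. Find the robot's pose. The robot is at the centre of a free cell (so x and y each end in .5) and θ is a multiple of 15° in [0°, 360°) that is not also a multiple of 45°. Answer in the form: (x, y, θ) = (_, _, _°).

The pose lattice has 28·16 = 448 candidates. Test each by forward raycasting.
  (1.5, 7.5, 30°): beam 1 = 1.9319 ≠ 2.8868 ✗
  (2.5, 8.5, 75°): beam 1 = 4.0415 ≠ 2.8868 ✗
  (3.5, 3.5, 345°): beam 1 = 1.7321 ≠ 2.8868 ✗
  (3.5, 8.5, 30°): beam 1 = 5.7956 ≠ 2.8868 ✗
  …
  (3.5, 6.5, 285°): r_1=2.8868, r_2=4.0415, r_3=1.7321, r_4=2.8868 — all match ✓
No second candidate reproduces the full scan.

(x, y, θ) = (3.5, 6.5, 285°)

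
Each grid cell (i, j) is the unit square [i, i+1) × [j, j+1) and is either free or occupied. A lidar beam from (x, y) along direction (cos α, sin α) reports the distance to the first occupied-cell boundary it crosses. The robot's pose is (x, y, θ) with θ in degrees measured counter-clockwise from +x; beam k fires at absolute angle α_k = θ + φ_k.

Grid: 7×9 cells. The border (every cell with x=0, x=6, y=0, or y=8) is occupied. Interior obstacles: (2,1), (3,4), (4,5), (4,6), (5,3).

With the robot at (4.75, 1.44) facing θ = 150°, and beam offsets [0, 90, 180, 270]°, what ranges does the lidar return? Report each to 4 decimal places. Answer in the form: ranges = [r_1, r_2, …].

ranges = [4.3301, 0.5081, 0.8800, 1.8013]

beam 1: φ=0°, α=150°
  cosα=-0.8660 sinα=0.5000 | (4,1) | tMaxX 0.8660 tMaxY 1.1200 | tΔX 1.1547 tΔY 2.0000
    t=0.8660 [x] (3,1)
    t=1.1200 [y] (3,2)
    t=2.0207 [x] (2,2)
    t=3.1200 [y] (2,3)
    t=3.1754 [x] (1,3)
    t=4.3301 [x] (0,3) — stop
  → r_1 = 4.3301
beam 2: φ=90°, α=240°
  cosα=-0.5000 sinα=-0.8660 | (4,1) | tMaxX 1.5000 tMaxY 0.5081 | tΔX 2.0000 tΔY 1.1547
    t=0.5081 [y] (4,0) — stop
  → r_2 = 0.5081
beam 3: φ=180°, α=330°
  cosα=0.8660 sinα=-0.5000 | (4,1) | tMaxX 0.2887 tMaxY 0.8800 | tΔX 1.1547 tΔY 2.0000
    t=0.2887 [x] (5,1)
    t=0.8800 [y] (5,0) — stop
  → r_3 = 0.8800
beam 4: φ=270°, α=60°
  cosα=0.5000 sinα=0.8660 | (4,1) | tMaxX 0.5000 tMaxY 0.6466 | tΔX 2.0000 tΔY 1.1547
    t=0.5000 [x] (5,1)
    t=0.6466 [y] (5,2)
    t=1.8013 [y] (5,3) — stop
  → r_4 = 1.8013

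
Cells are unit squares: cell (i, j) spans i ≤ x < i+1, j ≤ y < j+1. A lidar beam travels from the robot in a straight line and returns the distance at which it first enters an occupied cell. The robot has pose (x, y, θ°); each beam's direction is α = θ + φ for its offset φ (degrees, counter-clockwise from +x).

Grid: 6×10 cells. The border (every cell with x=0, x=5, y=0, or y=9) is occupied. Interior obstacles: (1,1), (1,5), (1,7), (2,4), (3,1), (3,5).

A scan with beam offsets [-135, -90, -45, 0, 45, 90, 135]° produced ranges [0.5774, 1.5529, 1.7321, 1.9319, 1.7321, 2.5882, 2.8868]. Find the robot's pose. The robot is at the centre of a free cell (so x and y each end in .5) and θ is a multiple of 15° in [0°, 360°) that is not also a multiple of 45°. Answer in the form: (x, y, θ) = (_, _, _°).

(x, y, θ) = (2.5, 3.5, 255°)

The pose lattice has 26·16 = 416 candidates. Test each by forward raycasting.
  (4.5, 1.5, 75°): beam 2 = 0.5176 ≠ 1.5529 ✗
  (4.5, 2.5, 345°): beam 1 = 1.0000 ≠ 0.5774 ✗
  (4.5, 4.5, 210°): beam 1 = 1.9319 ≠ 0.5774 ✗
  (1.5, 3.5, 165°): beam 1 = 1.0000 ≠ 0.5774 ✗
  …
  (2.5, 3.5, 255°): r_1=0.5774, r_2=1.5529, r_3=1.7321, r_4=1.9319, r_5=1.7321, r_6=2.5882, r_7=2.8868 — all match ✓
No second candidate reproduces the full scan.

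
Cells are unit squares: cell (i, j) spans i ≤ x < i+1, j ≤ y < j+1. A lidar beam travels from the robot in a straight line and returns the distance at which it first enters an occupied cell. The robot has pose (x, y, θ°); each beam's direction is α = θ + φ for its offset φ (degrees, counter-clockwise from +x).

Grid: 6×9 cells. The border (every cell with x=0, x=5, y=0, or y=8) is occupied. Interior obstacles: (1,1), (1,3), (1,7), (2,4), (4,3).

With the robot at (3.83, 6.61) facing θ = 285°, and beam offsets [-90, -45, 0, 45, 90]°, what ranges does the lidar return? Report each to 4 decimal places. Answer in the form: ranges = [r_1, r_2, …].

ranges = [2.9298, 1.8591, 2.7021, 1.3510, 1.2113]

beam 1: φ=-90°, α=195°
  dir = (cos 195°, sin 195°) = (-0.9659, -0.2588); from cell (3,6)
  next x-line at t=0.8593, next y-line at t=2.3569; Δt_x=1.0353, Δt_y=3.8637
    x: enter (2,6) at t=0.8593
    x: enter (1,6) at t=1.8946
    y: enter (1,5) at t=2.3569
    x: enter (0,5) at t=2.9298 ← occupied
  → r_1 = 2.9298
beam 2: φ=-45°, α=240°
  dir = (cos 240°, sin 240°) = (-0.5000, -0.8660); from cell (3,6)
  next x-line at t=1.6600, next y-line at t=0.7044; Δt_x=2.0000, Δt_y=1.1547
    y: enter (3,5) at t=0.7044
    x: enter (2,5) at t=1.6600
    y: enter (2,4) at t=1.8591 ← occupied
  → r_2 = 1.8591
beam 3: φ=0°, α=285°
  dir = (cos 285°, sin 285°) = (0.2588, -0.9659); from cell (3,6)
  next x-line at t=0.6568, next y-line at t=0.6315; Δt_x=3.8637, Δt_y=1.0353
    y: enter (3,5) at t=0.6315
    x: enter (4,5) at t=0.6568
    y: enter (4,4) at t=1.6668
    y: enter (4,3) at t=2.7021 ← occupied
  → r_3 = 2.7021
beam 4: φ=45°, α=330°
  dir = (cos 330°, sin 330°) = (0.8660, -0.5000); from cell (3,6)
  next x-line at t=0.1963, next y-line at t=1.2200; Δt_x=1.1547, Δt_y=2.0000
    x: enter (4,6) at t=0.1963
    y: enter (4,5) at t=1.2200
    x: enter (5,5) at t=1.3510 ← occupied
  → r_4 = 1.3510
beam 5: φ=90°, α=15°
  dir = (cos 15°, sin 15°) = (0.9659, 0.2588); from cell (3,6)
  next x-line at t=0.1760, next y-line at t=1.5068; Δt_x=1.0353, Δt_y=3.8637
    x: enter (4,6) at t=0.1760
    x: enter (5,6) at t=1.2113 ← occupied
  → r_5 = 1.2113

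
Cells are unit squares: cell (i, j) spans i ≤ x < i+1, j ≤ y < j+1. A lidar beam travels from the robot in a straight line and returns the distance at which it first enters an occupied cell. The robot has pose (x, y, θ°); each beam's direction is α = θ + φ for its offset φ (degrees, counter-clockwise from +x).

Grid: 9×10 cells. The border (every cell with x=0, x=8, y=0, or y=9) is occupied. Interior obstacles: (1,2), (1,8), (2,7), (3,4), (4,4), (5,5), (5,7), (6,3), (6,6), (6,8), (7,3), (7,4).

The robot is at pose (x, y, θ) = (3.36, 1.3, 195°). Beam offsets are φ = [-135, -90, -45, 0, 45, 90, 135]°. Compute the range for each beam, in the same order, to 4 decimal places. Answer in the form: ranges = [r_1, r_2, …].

ranges = [3.1177, 6.9364, 1.5704, 1.1591, 0.3464, 0.3106, 0.6000]

beam 1: φ=-135°, α=60°
  d=(0.5000,0.8660)  start (3,1)  tX=1.2800 tY=0.8083  stride 1/|dx|=2.0000 1/|dy|=1.1547
    cross y-line → (3,2), t=0.8083
    cross x-line → (4,2), t=1.2800
    cross y-line → (4,3), t=1.9630
    cross y-line → (4,4), t=3.1177 (wall)
  → r_1 = 3.1177
beam 2: φ=-90°, α=105°
  d=(-0.2588,0.9659)  start (3,1)  tX=1.3909 tY=0.7247  stride 1/|dx|=3.8637 1/|dy|=1.0353
    cross y-line → (3,2), t=0.7247
    cross x-line → (2,2), t=1.3909
    cross y-line → (2,3), t=1.7600
    cross y-line → (2,4), t=2.7952
    cross y-line → (2,5), t=3.8305
    cross y-line → (2,6), t=4.8658
    cross x-line → (1,6), t=5.2546
    cross y-line → (1,7), t=5.9011
    cross y-line → (1,8), t=6.9364 (wall)
  → r_2 = 6.9364
beam 3: φ=-45°, α=150°
  d=(-0.8660,0.5000)  start (3,1)  tX=0.4157 tY=1.4000  stride 1/|dx|=1.1547 1/|dy|=2.0000
    cross x-line → (2,1), t=0.4157
    cross y-line → (2,2), t=1.4000
    cross x-line → (1,2), t=1.5704 (wall)
  → r_3 = 1.5704
beam 4: φ=0°, α=195°
  d=(-0.9659,-0.2588)  start (3,1)  tX=0.3727 tY=1.1591  stride 1/|dx|=1.0353 1/|dy|=3.8637
    cross x-line → (2,1), t=0.3727
    cross y-line → (2,0), t=1.1591 (wall)
  → r_4 = 1.1591
beam 5: φ=45°, α=240°
  d=(-0.5000,-0.8660)  start (3,1)  tX=0.7200 tY=0.3464  stride 1/|dx|=2.0000 1/|dy|=1.1547
    cross y-line → (3,0), t=0.3464 (wall)
  → r_5 = 0.3464
beam 6: φ=90°, α=285°
  d=(0.2588,-0.9659)  start (3,1)  tX=2.4728 tY=0.3106  stride 1/|dx|=3.8637 1/|dy|=1.0353
    cross y-line → (3,0), t=0.3106 (wall)
  → r_6 = 0.3106
beam 7: φ=135°, α=330°
  d=(0.8660,-0.5000)  start (3,1)  tX=0.7390 tY=0.6000  stride 1/|dx|=1.1547 1/|dy|=2.0000
    cross y-line → (3,0), t=0.6000 (wall)
  → r_7 = 0.6000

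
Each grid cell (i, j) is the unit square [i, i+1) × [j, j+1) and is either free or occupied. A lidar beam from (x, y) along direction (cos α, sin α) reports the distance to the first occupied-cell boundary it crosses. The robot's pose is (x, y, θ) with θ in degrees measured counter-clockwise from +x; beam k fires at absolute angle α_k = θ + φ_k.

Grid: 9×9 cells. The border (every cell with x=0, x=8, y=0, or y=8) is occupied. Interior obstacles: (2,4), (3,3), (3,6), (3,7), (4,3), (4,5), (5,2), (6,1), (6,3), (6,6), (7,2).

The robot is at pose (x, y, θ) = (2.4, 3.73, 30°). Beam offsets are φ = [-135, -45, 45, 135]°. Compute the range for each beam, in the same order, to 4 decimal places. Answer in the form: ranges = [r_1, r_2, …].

beam 1: φ=-135°, α=255°
  direction (-0.2588, -0.9659); cell (2,3); t to first gridline: x 1.5455, y 0.7558 (then +3.8637 / +1.0353)
    (2,2) via y @ 0.7558
    (1,2) via x @ 1.5455
    (1,1) via y @ 1.7910
    (1,0) via y @ 2.8263  # hit
  → r_1 = 2.8263
beam 2: φ=-45°, α=345°
  direction (0.9659, -0.2588); cell (2,3); t to first gridline: x 0.6212, y 2.8205 (then +1.0353 / +3.8637)
    (3,3) via x @ 0.6212  # hit
  → r_2 = 0.6212
beam 3: φ=45°, α=75°
  direction (0.2588, 0.9659); cell (2,3); t to first gridline: x 2.3182, y 0.2795 (then +3.8637 / +1.0353)
    (2,4) via y @ 0.2795  # hit
  → r_3 = 0.2795
beam 4: φ=135°, α=165°
  direction (-0.9659, 0.2588); cell (2,3); t to first gridline: x 0.4141, y 1.0432 (then +1.0353 / +3.8637)
    (1,3) via x @ 0.4141
    (1,4) via y @ 1.0432
    (0,4) via x @ 1.4494  # hit
  → r_4 = 1.4494

ranges = [2.8263, 0.6212, 0.2795, 1.4494]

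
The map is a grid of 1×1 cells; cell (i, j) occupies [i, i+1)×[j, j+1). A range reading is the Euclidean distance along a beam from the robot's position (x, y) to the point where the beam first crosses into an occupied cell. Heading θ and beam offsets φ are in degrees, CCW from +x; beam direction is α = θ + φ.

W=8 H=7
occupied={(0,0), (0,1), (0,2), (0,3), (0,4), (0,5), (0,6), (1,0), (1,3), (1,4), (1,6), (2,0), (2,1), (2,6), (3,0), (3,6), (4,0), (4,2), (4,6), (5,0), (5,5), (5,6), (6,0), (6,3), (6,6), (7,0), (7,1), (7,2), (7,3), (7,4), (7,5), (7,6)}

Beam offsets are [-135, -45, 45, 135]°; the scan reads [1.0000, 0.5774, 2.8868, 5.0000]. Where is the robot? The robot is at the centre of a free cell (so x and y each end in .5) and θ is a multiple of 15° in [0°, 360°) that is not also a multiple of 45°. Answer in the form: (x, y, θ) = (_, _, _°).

(x, y, θ) = (5.5, 3.5, 15°)

The pose lattice has 24·16 = 384 candidates. Test each by forward raycasting.
  (5.5, 4.5, 240°): beam 1 = 0.5176 ≠ 1.0000 ✗
  (3.5, 1.5, 15°): beam 1 = 0.5774 ≠ 1.0000 ✗
  (2.5, 3.5, 150°): beam 1 = 4.6587 ≠ 1.0000 ✗
  (2.5, 3.5, 60°): beam 1 = 1.5529 ≠ 1.0000 ✗
  …
  (5.5, 3.5, 15°): r_1=1.0000, r_2=0.5774, r_3=2.8868, r_4=5.0000 — all match ✓
Unique over the lattice → pose = (5.5, 3.5, 15°).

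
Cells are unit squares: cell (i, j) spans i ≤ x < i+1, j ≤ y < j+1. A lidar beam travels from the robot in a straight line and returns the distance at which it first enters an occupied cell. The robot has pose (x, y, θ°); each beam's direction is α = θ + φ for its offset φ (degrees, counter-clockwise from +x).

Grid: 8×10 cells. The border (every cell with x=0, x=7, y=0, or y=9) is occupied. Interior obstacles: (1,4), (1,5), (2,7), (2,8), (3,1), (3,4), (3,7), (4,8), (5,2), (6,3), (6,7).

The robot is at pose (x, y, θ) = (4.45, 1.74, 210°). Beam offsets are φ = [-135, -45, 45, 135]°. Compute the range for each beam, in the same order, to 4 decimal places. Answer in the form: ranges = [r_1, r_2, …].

beam 1: φ=-135°, α=75°
  cosα=0.2588 sinα=0.9659 | (4,1) | tMaxX 2.1250 tMaxY 0.2692 | tΔX 3.8637 tΔY 1.0353
    t=0.2692 [y] (4,2)
    t=1.3044 [y] (4,3)
    t=2.1250 [x] (5,3)
    t=2.3397 [y] (5,4)
    t=3.3750 [y] (5,5)
    t=4.4103 [y] (5,6)
    t=5.4456 [y] (5,7)
    t=5.9887 [x] (6,7) — stop
  → r_1 = 5.9887
beam 2: φ=-45°, α=165°
  cosα=-0.9659 sinα=0.2588 | (4,1) | tMaxX 0.4659 tMaxY 1.0046 | tΔX 1.0353 tΔY 3.8637
    t=0.4659 [x] (3,1) — stop
  → r_2 = 0.4659
beam 3: φ=45°, α=255°
  cosα=-0.2588 sinα=-0.9659 | (4,1) | tMaxX 1.7387 tMaxY 0.7661 | tΔX 3.8637 tΔY 1.0353
    t=0.7661 [y] (4,0) — stop
  → r_3 = 0.7661
beam 4: φ=135°, α=345°
  cosα=0.9659 sinα=-0.2588 | (4,1) | tMaxX 0.5694 tMaxY 2.8591 | tΔX 1.0353 tΔY 3.8637
    t=0.5694 [x] (5,1)
    t=1.6047 [x] (6,1)
    t=2.6400 [x] (7,1) — stop
  → r_4 = 2.6400

ranges = [5.9887, 0.4659, 0.7661, 2.6400]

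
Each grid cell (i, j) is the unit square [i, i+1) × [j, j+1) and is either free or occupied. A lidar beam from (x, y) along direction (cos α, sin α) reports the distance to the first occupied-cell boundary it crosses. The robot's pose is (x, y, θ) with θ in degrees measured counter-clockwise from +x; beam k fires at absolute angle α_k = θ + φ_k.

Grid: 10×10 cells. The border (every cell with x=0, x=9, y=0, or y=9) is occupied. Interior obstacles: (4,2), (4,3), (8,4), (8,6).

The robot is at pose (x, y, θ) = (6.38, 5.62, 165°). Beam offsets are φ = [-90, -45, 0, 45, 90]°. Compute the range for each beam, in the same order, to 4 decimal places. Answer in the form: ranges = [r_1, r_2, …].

beam 1: φ=-90°, α=75°
  cosα=0.2588 sinα=0.9659 | (6,5) | tMaxX 2.3955 tMaxY 0.3934 | tΔX 3.8637 tΔY 1.0353
    t=0.3934 [y] (6,6)
    t=1.4287 [y] (6,7)
    t=2.3955 [x] (7,7)
    t=2.4640 [y] (7,8)
    t=3.4992 [y] (7,9) — stop
  → r_1 = 3.4992
beam 2: φ=-45°, α=120°
  cosα=-0.5000 sinα=0.8660 | (6,5) | tMaxX 0.7600 tMaxY 0.4388 | tΔX 2.0000 tΔY 1.1547
    t=0.4388 [y] (6,6)
    t=0.7600 [x] (5,6)
    t=1.5935 [y] (5,7)
    t=2.7482 [y] (5,8)
    t=2.7600 [x] (4,8)
    t=3.9029 [y] (4,9) — stop
  → r_2 = 3.9029
beam 3: φ=0°, α=165°
  cosα=-0.9659 sinα=0.2588 | (6,5) | tMaxX 0.3934 tMaxY 1.4682 | tΔX 1.0353 tΔY 3.8637
    t=0.3934 [x] (5,5)
    t=1.4287 [x] (4,5)
    t=1.4682 [y] (4,6)
    t=2.4640 [x] (3,6)
    t=3.4992 [x] (2,6)
    t=4.5345 [x] (1,6)
    t=5.3319 [y] (1,7)
    t=5.5698 [x] (0,7) — stop
  → r_3 = 5.5698
beam 4: φ=45°, α=210°
  cosα=-0.8660 sinα=-0.5000 | (6,5) | tMaxX 0.4388 tMaxY 1.2400 | tΔX 1.1547 tΔY 2.0000
    t=0.4388 [x] (5,5)
    t=1.2400 [y] (5,4)
    t=1.5935 [x] (4,4)
    t=2.7482 [x] (3,4)
    t=3.2400 [y] (3,3)
    t=3.9029 [x] (2,3)
    t=5.0576 [x] (1,3)
    t=5.2400 [y] (1,2)
    t=6.2123 [x] (0,2) — stop
  → r_4 = 6.2123
beam 5: φ=90°, α=255°
  cosα=-0.2588 sinα=-0.9659 | (6,5) | tMaxX 1.4682 tMaxY 0.6419 | tΔX 3.8637 tΔY 1.0353
    t=0.6419 [y] (6,4)
    t=1.4682 [x] (5,4)
    t=1.6771 [y] (5,3)
    t=2.7124 [y] (5,2)
    t=3.7477 [y] (5,1)
    t=4.7830 [y] (5,0) — stop
  → r_5 = 4.7830

ranges = [3.4992, 3.9029, 5.5698, 6.2123, 4.7830]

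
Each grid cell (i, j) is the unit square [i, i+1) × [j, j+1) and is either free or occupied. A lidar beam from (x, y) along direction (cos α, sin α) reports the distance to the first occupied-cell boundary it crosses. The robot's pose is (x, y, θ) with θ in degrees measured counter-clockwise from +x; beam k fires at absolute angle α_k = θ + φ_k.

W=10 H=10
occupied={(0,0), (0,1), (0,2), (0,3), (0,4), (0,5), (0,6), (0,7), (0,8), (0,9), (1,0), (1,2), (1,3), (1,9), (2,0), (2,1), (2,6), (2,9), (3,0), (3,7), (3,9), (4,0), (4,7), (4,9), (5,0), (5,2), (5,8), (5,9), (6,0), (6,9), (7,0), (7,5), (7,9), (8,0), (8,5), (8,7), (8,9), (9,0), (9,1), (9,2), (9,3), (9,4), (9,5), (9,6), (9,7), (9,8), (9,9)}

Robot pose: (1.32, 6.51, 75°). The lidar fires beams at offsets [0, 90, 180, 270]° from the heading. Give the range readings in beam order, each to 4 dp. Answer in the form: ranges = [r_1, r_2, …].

beam 1: φ=0°, α=75°
  direction (0.2588, 0.9659); cell (1,6); t to first gridline: x 2.6273, y 0.5073 (then +3.8637 / +1.0353)
    (1,7) via y @ 0.5073
    (1,8) via y @ 1.5426
    (1,9) via y @ 2.5778  # hit
  → r_1 = 2.5778
beam 2: φ=90°, α=165°
  direction (-0.9659, 0.2588); cell (1,6); t to first gridline: x 0.3313, y 1.8932 (then +1.0353 / +3.8637)
    (0,6) via x @ 0.3313  # hit
  → r_2 = 0.3313
beam 3: φ=180°, α=255°
  direction (-0.2588, -0.9659); cell (1,6); t to first gridline: x 1.2364, y 0.5280 (then +3.8637 / +1.0353)
    (1,5) via y @ 0.5280
    (0,5) via x @ 1.2364  # hit
  → r_3 = 1.2364
beam 4: φ=270°, α=345°
  direction (0.9659, -0.2588); cell (1,6); t to first gridline: x 0.7040, y 1.9705 (then +1.0353 / +3.8637)
    (2,6) via x @ 0.7040  # hit
  → r_4 = 0.7040

ranges = [2.5778, 0.3313, 1.2364, 0.7040]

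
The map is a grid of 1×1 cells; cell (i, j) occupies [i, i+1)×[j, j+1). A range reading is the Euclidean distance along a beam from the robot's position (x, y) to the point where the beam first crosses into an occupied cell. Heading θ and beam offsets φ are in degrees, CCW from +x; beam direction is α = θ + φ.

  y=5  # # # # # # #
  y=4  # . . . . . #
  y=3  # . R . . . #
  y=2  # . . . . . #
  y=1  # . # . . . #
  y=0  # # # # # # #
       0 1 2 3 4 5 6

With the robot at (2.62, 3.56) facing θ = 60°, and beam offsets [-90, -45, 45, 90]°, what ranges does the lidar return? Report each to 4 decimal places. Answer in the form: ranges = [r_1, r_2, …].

ranges = [3.9029, 3.4992, 1.4908, 1.8706]

beam 1: φ=-90°, α=330°
  direction (0.8660, -0.5000); cell (2,3); t to first gridline: x 0.4388, y 1.1200 (then +1.1547 / +2.0000)
    (3,3) via x @ 0.4388
    (3,2) via y @ 1.1200
    (4,2) via x @ 1.5935
    (5,2) via x @ 2.7482
    (5,1) via y @ 3.1200
    (6,1) via x @ 3.9029  # hit
  → r_1 = 3.9029
beam 2: φ=-45°, α=15°
  direction (0.9659, 0.2588); cell (2,3); t to first gridline: x 0.3934, y 1.7000 (then +1.0353 / +3.8637)
    (3,3) via x @ 0.3934
    (4,3) via x @ 1.4287
    (4,4) via y @ 1.7000
    (5,4) via x @ 2.4640
    (6,4) via x @ 3.4992  # hit
  → r_2 = 3.4992
beam 3: φ=45°, α=105°
  direction (-0.2588, 0.9659); cell (2,3); t to first gridline: x 2.3955, y 0.4555 (then +3.8637 / +1.0353)
    (2,4) via y @ 0.4555
    (2,5) via y @ 1.4908  # hit
  → r_3 = 1.4908
beam 4: φ=90°, α=150°
  direction (-0.8660, 0.5000); cell (2,3); t to first gridline: x 0.7159, y 0.8800 (then +1.1547 / +2.0000)
    (1,3) via x @ 0.7159
    (1,4) via y @ 0.8800
    (0,4) via x @ 1.8706  # hit
  → r_4 = 1.8706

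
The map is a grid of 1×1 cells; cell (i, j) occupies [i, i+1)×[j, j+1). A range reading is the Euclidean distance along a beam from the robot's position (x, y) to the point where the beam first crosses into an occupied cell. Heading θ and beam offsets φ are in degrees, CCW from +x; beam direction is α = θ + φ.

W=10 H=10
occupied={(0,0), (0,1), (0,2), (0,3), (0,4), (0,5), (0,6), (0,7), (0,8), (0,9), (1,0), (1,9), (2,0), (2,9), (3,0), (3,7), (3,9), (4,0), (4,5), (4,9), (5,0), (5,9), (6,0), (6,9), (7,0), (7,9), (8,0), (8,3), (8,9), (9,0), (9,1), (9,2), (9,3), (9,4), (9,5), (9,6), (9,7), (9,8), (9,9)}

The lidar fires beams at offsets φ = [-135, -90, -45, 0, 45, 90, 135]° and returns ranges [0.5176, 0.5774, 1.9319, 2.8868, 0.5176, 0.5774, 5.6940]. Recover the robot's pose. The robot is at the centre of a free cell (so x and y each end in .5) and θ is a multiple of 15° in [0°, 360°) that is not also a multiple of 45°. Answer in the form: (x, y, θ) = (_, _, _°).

(x, y, θ) = (3.5, 8.5, 210°)

Candidates: 61 free-cell centres × 16 headings = 976 poses. Raycast each; keep the one whose scan matches to 4 dp.
  (7.5, 8.5, 30°): beam 1 = 7.7646 ≠ 0.5176 ✗
  (4.5, 3.5, 300°): beam 1 = 3.6235 ≠ 0.5176 ✗
  (6.5, 1.5, 15°): beam 1 = 0.5774 ≠ 0.5176 ✗
  …
  (3.5, 8.5, 210°): r_1=0.5176, r_2=0.5774, r_3=1.9319, r_4=2.8868, r_5=0.5176, r_6=0.5774, r_7=5.6940 — all match ✓
Unique over the lattice → pose = (3.5, 8.5, 210°).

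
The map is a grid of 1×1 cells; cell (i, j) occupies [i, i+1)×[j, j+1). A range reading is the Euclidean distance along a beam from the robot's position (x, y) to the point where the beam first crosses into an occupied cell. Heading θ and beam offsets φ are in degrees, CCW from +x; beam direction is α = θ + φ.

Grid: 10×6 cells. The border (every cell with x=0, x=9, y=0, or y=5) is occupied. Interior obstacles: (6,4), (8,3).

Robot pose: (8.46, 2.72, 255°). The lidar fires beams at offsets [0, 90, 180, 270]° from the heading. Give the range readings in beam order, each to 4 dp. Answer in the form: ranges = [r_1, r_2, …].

beam 1: φ=0°, α=255°
  direction (-0.2588, -0.9659); cell (8,2); t to first gridline: x 1.7773, y 0.7454 (then +3.8637 / +1.0353)
    (8,1) via y @ 0.7454
    (7,1) via x @ 1.7773
    (7,0) via y @ 1.7807  # hit
  → r_1 = 1.7807
beam 2: φ=90°, α=345°
  direction (0.9659, -0.2588); cell (8,2); t to first gridline: x 0.5590, y 2.7819 (then +1.0353 / +3.8637)
    (9,2) via x @ 0.5590  # hit
  → r_2 = 0.5590
beam 3: φ=180°, α=75°
  direction (0.2588, 0.9659); cell (8,2); t to first gridline: x 2.0864, y 0.2899 (then +3.8637 / +1.0353)
    (8,3) via y @ 0.2899  # hit
  → r_3 = 0.2899
beam 4: φ=270°, α=165°
  direction (-0.9659, 0.2588); cell (8,2); t to first gridline: x 0.4762, y 1.0818 (then +1.0353 / +3.8637)
    (7,2) via x @ 0.4762
    (7,3) via y @ 1.0818
    (6,3) via x @ 1.5115
    (5,3) via x @ 2.5468
    (4,3) via x @ 3.5821
    (3,3) via x @ 4.6173
    (3,4) via y @ 4.9455
    (2,4) via x @ 5.6526
    (1,4) via x @ 6.6879
    (0,4) via x @ 7.7232  # hit
  → r_4 = 7.7232

ranges = [1.7807, 0.5590, 0.2899, 7.7232]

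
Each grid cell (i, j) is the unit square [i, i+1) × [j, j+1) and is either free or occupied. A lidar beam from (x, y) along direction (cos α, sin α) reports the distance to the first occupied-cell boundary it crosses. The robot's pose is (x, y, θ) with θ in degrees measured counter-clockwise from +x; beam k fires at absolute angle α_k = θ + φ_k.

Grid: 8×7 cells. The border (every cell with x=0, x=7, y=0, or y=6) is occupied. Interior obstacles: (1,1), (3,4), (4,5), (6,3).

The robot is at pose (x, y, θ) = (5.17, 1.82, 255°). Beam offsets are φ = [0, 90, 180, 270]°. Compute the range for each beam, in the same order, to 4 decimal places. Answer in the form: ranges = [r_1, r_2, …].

beam 1: φ=0°, α=255°
  direction (-0.2588, -0.9659); cell (5,1); t to first gridline: x 0.6568, y 0.8489 (then +3.8637 / +1.0353)
    (4,1) via x @ 0.6568
    (4,0) via y @ 0.8489  # hit
  → r_1 = 0.8489
beam 2: φ=90°, α=345°
  direction (0.9659, -0.2588); cell (5,1); t to first gridline: x 0.8593, y 3.1682 (then +1.0353 / +3.8637)
    (6,1) via x @ 0.8593
    (7,1) via x @ 1.8946  # hit
  → r_2 = 1.8946
beam 3: φ=180°, α=75°
  direction (0.2588, 0.9659); cell (5,1); t to first gridline: x 3.2069, y 0.1863 (then +3.8637 / +1.0353)
    (5,2) via y @ 0.1863
    (5,3) via y @ 1.2216
    (5,4) via y @ 2.2569
    (6,4) via x @ 3.2069
    (6,5) via y @ 3.2922
    (6,6) via y @ 4.3275  # hit
  → r_3 = 4.3275
beam 4: φ=270°, α=165°
  direction (-0.9659, 0.2588); cell (5,1); t to first gridline: x 0.1760, y 0.6955 (then +1.0353 / +3.8637)
    (4,1) via x @ 0.1760
    (4,2) via y @ 0.6955
    (3,2) via x @ 1.2113
    (2,2) via x @ 2.2465
    (1,2) via x @ 3.2818
    (0,2) via x @ 4.3171  # hit
  → r_4 = 4.3171

ranges = [0.8489, 1.8946, 4.3275, 4.3171]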